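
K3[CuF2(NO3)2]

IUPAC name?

potassium difluorodinitratocuprate(I)

The 3 potassium counter-ions carry a total charge of +3, so each complex ion is 3−.
Ligand charges: 2×fluoro (-1 each), 2×nitrato (-1 each); total -4. So Cu + (-4) = 3−, giving Cu = +1.
Ligands are named alphabetically: fluoro before nitrato.
The complex ion is anionic, so copper takes the -ate form cuprate(I).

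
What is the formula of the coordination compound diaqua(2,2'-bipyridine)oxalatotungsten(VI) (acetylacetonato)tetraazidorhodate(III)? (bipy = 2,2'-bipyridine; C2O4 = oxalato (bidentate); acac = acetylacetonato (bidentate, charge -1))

Cation [W…]: ligand charges -2, W(VI) ⇒ ion charge 4+.
Anion [Rh…]: ligand charges -5, Rh(III) ⇒ ion charge 2−.
One 4+ cation requires 2 of the 2− anion.

[W(bipy)(C2O4)(H2O)2][Rh(acac)(N3)4]2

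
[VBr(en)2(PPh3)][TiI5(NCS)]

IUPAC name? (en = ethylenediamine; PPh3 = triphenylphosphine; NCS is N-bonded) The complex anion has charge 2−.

bromobis(ethylenediamine)(triphenylphosphine)vanadium(III) pentaiodoisothiocyanatotitanate(IV)

Both ions are complex: the cation is named first with the plain metal name, the anion second with the -ate form; each ion's ligands are alphabetised independently.
The complex anion is given as 2−; its ligand charges sum to -6, so Ti = +4.
A 1:1 salt means the cation carries the equal and opposite charge, 2+.
Cation: ligand charges sum to -1; for the ion to be 2+, V = +3.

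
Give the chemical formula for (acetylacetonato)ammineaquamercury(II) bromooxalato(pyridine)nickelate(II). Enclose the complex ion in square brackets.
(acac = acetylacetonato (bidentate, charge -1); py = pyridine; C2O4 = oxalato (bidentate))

Cation [Hg…]: ligand charges -1, Hg(II) ⇒ ion charge 1+.
Anion [Ni…]: ligand charges -3, Ni(II) ⇒ ion charge 1−.

[Hg(acac)(H2O)(NH3)][NiBr(C2O4)(py)]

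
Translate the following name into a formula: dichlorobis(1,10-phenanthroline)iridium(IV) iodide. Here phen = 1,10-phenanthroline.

[IrCl2(phen)2]I2

Ligands: 2 1,10-phenanthroline (phen, neutral), 2 chloro (Cl, -1). Ligand charge sum = -2.
With Ir in oxidation state +4, the complex ion is [Ir...]^2+.
Charge balance with iodide (-1) requires 1 complex ion per 2 iodide.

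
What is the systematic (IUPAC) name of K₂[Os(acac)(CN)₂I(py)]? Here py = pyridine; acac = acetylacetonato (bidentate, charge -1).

The 2 potassium counter-ions carry a total charge of +2, so each complex ion is 2−.
Ligand charges: 2×cyano (-1 each), 1×iodo (-1 each), 1×pyridine (neutral), 1×acetylacetonato (-1 each); total -4. So Os + (-4) = 2−, giving Os = +2.
The complex ion is anionic, so osmium takes the -ate form osmate(II).

potassium (acetylacetonato)dicyanoiodo(pyridine)osmate(II)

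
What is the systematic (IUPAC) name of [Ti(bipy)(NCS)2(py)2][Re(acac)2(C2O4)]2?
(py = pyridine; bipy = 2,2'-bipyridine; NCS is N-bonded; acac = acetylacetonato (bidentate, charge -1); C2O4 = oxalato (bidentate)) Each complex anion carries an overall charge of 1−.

(2,2'-bipyridine)diisothiocyanatobis(pyridine)titanium(IV) bis(acetylacetonato)oxalatorhenate(III)

The complex anion is given as 1−; its ligand charges sum to -4, so Re = +3.
With 2 anions per cation, the cation must be 2×1 = 2+.
Cation: ligand charges sum to -2; for the ion to be 2+, Ti = +4.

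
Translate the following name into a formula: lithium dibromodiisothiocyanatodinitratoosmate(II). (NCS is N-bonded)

Li4[OsBr2(NCS)2(NO3)2]

Ligands: 2 nitrato (NO3, -1), 2 bromo (Br, -1), 2 isothiocyanato (NCS, -1). Ligand charge sum = -6.
Charge balance with lithium (+1) requires 1 complex ion per 4 lithium.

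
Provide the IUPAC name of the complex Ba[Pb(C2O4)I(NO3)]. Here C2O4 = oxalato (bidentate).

barium iodonitratooxalatoplumbate(II)

The 1 barium counter-ion carries a total charge of +2, so each complex ion is 2−.
Ligand charges: 1×nitrato (-1 each), 1×oxalato (-2 each), 1×iodo (-1 each); total -4. So Pb + (-4) = 2−, giving Pb = +2.
Ligands are named alphabetically: iodo before nitrato before oxalato.
The complex ion is anionic, so lead takes the -ate form plumbate(II).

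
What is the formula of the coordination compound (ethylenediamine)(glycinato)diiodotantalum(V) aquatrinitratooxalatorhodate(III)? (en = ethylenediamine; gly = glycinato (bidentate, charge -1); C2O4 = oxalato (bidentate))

Cation [Ta…]: ligand charges -3, Ta(V) ⇒ ion charge 2+.
Anion [Rh…]: ligand charges -5, Rh(III) ⇒ ion charge 2−.
One 2+ cation balances one 2− anion.

[Ta(en)(gly)I2][Rh(C2O4)(H2O)(NO3)3]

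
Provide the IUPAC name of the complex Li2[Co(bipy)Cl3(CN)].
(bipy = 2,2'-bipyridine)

The 2 lithium counter-ions carry a total charge of +2, so each complex ion is 2−.
Ligand charges: 3×chloro (-1 each), 1×2,2'-bipyridine (neutral), 1×cyano (-1 each); total -4. So Co + (-4) = 2−, giving Co = +2.
Ligands are named alphabetically: bipyridine before chloro before cyano.
The complex ion is anionic, so cobalt takes the -ate form cobaltate(II).

lithium (2,2'-bipyridine)trichlorocyanocobaltate(II)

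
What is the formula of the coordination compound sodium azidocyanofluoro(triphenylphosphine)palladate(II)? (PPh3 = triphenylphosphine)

Na[Pd(CN)F(N3)(PPh3)]

Ligands: 1 cyano (CN, -1), 1 fluoro (F, -1), 1 azido (N3, -1), 1 triphenylphosphine (PPh3, neutral). Ligand charge sum = -3.
With Pd in oxidation state +2, the complex ion is [Pd...]^1−.
Charge balance with sodium (+1) requires 1 complex ion per 1 sodium.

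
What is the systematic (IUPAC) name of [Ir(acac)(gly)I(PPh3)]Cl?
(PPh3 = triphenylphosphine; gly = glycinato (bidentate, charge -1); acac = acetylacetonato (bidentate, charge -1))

(acetylacetonato)(glycinato)iodo(triphenylphosphine)iridium(IV) chloride

The 1 chloride counter-ion carries a total charge of -1, so each complex ion is 1+.
Ligand charges: 1×triphenylphosphine (neutral), 1×iodo (-1 each), 1×glycinato (-1 each), 1×acetylacetonato (-1 each); total -3. So Ir + (-3) = 1+, giving Ir = +4.
Ligands are named alphabetically: acetylacetonato before glycinato before iodo before triphenylphosphine.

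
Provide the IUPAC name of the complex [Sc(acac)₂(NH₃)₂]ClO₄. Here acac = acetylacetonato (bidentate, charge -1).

bis(acetylacetonato)diamminescandium(III) perchlorate

The 1 perchlorate counter-ion carries a total charge of -1, so each complex ion is 1+.
Ligand charges: 2×acetylacetonato (-1 each), 2×ammine (neutral); total -2. So Sc + (-2) = 1+, giving Sc = +3.
Ligands are named alphabetically: acetylacetonato before ammine.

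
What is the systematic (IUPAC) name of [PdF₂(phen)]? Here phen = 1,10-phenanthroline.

There is no counter-ion, so the complex is neutral overall.
Ligand charges: 2×fluoro (-1 each), 1×1,10-phenanthroline (neutral); total -2. So Pd + (-2) = 0, giving Pd = +2.
Ligands are named alphabetically: fluoro before phenanthroline.

difluoro(1,10-phenanthroline)palladium(II)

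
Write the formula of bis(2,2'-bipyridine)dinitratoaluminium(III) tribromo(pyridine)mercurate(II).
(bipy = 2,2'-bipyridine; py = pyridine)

[Al(bipy)2(NO3)2][HgBr3(py)]

Cation [Al…]: ligand charges -2, Al(III) ⇒ ion charge 1+.
Anion [Hg…]: ligand charges -3, Hg(II) ⇒ ion charge 1−.
One 1+ cation balances one 1− anion.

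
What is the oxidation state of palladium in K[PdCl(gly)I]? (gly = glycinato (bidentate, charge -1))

1 potassium outside the brackets (+1 each) → the complex ion is 1−.
Ligand charges: 1×I = -1; 1×gly = -1; 1×Cl = -1; sum -3.
Pd + (-3) = 1− ⇒ Pd is +2.

+2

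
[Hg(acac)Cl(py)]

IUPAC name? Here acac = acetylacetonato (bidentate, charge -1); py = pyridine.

(acetylacetonato)chloro(pyridine)mercury(II)

There is no counter-ion, so the complex is neutral overall.
Ligand charges: 1×chloro (-1 each), 1×acetylacetonato (-1 each), 1×pyridine (neutral); total -2. So Hg + (-2) = 0, giving Hg = +2.
Ligands are named alphabetically: acetylacetonato before chloro before pyridine.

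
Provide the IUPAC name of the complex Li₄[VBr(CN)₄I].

lithium bromotetracyanoiodovanadate(II)

The 4 lithium counter-ions carry a total charge of +4, so each complex ion is 4−.
Ligand charges: 1×iodo (-1 each), 4×cyano (-1 each), 1×bromo (-1 each); total -6. So V + (-6) = 4−, giving V = +2.
Ligands are named alphabetically: bromo before cyano before iodo.
The complex ion is anionic, so vanadium takes the -ate form vanadate(II).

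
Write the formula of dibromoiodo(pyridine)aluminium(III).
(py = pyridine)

Ligands: 2 bromo (Br, -1), 1 pyridine (py, neutral), 1 iodo (I, -1). Ligand charge sum = -3.
With Al in oxidation state +3, the complex ion is [Al...].

[AlBr2I(py)]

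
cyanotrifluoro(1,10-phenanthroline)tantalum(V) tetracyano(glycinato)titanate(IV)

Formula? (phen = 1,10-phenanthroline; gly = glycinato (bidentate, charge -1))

[Ta(CN)F3(phen)][Ti(CN)4(gly)]

Cation [Ta…]: ligand charges -4, Ta(V) ⇒ ion charge 1+.
Anion [Ti…]: ligand charges -5, Ti(IV) ⇒ ion charge 1−.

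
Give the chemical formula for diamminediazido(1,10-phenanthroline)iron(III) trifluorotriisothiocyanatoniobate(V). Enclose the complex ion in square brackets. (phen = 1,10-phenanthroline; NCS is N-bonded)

[Fe(N3)2(NH3)2(phen)][NbF3(NCS)3]

Cation [Fe…]: ligand charges -2, Fe(III) ⇒ ion charge 1+.
Anion [Nb…]: ligand charges -6, Nb(V) ⇒ ion charge 1−.
One 1+ cation balances one 1− anion.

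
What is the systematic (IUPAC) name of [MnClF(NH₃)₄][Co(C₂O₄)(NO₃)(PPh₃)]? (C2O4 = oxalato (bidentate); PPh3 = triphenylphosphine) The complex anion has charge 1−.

tetraamminechlorofluoromanganese(III) nitratooxalato(triphenylphosphine)cobaltate(II)

The complex anion is given as 1−; its ligand charges sum to -3, so Co = +2.
A 1:1 salt means the cation carries the equal and opposite charge, 1+.
Cation: ligand charges sum to -2; for the ion to be 1+, Mn = +3.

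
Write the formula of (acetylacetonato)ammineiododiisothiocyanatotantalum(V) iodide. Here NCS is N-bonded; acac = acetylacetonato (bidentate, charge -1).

[Ta(acac)I(NCS)2(NH3)]I

Ligands: 2 isothiocyanato (NCS, -1), 1 ammine (NH3, neutral), 1 acetylacetonato (acac, -1), 1 iodo (I, -1). Ligand charge sum = -4.
Charge balance with iodide (-1) requires 1 complex ion per 1 iodide.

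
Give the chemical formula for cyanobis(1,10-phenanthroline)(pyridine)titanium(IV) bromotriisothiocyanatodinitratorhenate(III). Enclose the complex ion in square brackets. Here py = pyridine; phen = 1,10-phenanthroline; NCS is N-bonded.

Cation [Ti…]: ligand charges -1, Ti(IV) ⇒ ion charge 3+.
Anion [Re…]: ligand charges -6, Re(III) ⇒ ion charge 3−.

[Ti(CN)(phen)2(py)][ReBr(NCS)3(NO3)2]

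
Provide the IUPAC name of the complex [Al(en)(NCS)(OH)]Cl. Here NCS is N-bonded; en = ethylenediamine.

The 1 chloride counter-ion carries a total charge of -1, so each complex ion is 1+.
Ligand charges: 1×hydroxo (-1 each), 1×isothiocyanato (-1 each), 1×ethylenediamine (neutral); total -2. So Al + (-2) = 1+, giving Al = +3.
Ligands are named alphabetically: ethylenediamine before hydroxo before isothiocyanato.

(ethylenediamine)hydroxoisothiocyanatoaluminium(III) chloride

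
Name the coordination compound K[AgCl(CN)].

potassium chlorocyanoargentate(I)

The 1 potassium counter-ion carries a total charge of +1, so each complex ion is 1−.
Ligand charges: 1×cyano (-1 each), 1×chloro (-1 each); total -2. So Ag + (-2) = 1−, giving Ag = +1.
The complex ion is anionic, so silver takes the -ate form argentate(I).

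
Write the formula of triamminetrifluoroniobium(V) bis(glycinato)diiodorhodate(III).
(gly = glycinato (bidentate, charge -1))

Cation [Nb…]: ligand charges -3, Nb(V) ⇒ ion charge 2+.
Anion [Rh…]: ligand charges -4, Rh(III) ⇒ ion charge 1−.
One 2+ cation requires 2 of the 1− anion.

[NbF3(NH3)3][Rh(gly)2I2]2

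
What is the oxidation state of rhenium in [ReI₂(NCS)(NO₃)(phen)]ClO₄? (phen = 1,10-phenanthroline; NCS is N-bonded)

1 perchlorate outside the brackets (-1 each) → the complex ion is 1+.
Ligand charges: 1×NO3 = -1; 2×I = -2; 1×phen neutral; 1×NCS = -1; sum -4.
Re + (-4) = 1+ ⇒ Re is +5.

+5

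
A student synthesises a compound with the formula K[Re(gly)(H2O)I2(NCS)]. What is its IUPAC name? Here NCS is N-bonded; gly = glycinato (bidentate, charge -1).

potassium aqua(glycinato)diiodoisothiocyanatorhenate(III)

The 1 potassium counter-ion carries a total charge of +1, so each complex ion is 1−.
Ligand charges: 2×iodo (-1 each), 1×isothiocyanato (-1 each), 1×aqua (neutral), 1×glycinato (-1 each); total -4. So Re + (-4) = 1−, giving Re = +3.
Ligands are named alphabetically: aqua before glycinato before iodo before isothiocyanato.
The complex ion is anionic, so rhenium takes the -ate form rhenate(III).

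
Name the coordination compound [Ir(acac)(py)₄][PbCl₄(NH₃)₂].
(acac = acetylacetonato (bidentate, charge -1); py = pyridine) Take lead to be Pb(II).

Both ions are complex: the cation is named first with the plain metal name, the anion second with the -ate form; each ion's ligands are alphabetised independently.
Pb is given as +2; the anion's ligand charges sum to -4, so the complex anion is 2−.
A 1:1 salt means the cation carries the equal and opposite charge, 2+.
Cation: ligand charges sum to -1; for the ion to be 2+, Ir = +3.

(acetylacetonato)tetrakis(pyridine)iridium(III) diamminetetrachloroplumbate(II)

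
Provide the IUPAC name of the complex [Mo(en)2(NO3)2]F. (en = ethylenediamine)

The 1 fluoride counter-ion carries a total charge of -1, so each complex ion is 1+.
Ligand charges: 2×ethylenediamine (neutral), 2×nitrato (-1 each); total -2. So Mo + (-2) = 1+, giving Mo = +3.
Ligands are named alphabetically: ethylenediamine before nitrato.

bis(ethylenediamine)dinitratomolybdenum(III) fluoride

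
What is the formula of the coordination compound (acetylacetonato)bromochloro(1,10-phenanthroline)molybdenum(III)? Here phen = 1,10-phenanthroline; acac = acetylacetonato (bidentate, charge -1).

Ligands: 1 chloro (Cl, -1), 1 bromo (Br, -1), 1 1,10-phenanthroline (phen, neutral), 1 acetylacetonato (acac, -1). Ligand charge sum = -3.
With Mo in oxidation state +3, the complex ion is [Mo...].

[Mo(acac)BrCl(phen)]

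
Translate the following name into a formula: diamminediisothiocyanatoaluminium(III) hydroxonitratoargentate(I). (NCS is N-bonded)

[Al(NCS)2(NH3)2][Ag(NO3)(OH)]

Cation [Al…]: ligand charges -2, Al(III) ⇒ ion charge 1+.
Anion [Ag…]: ligand charges -2, Ag(I) ⇒ ion charge 1−.
One 1+ cation balances one 1− anion.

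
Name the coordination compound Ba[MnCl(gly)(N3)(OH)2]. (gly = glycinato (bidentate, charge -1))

barium azidochloro(glycinato)dihydroxomanganate(III)

The 1 barium counter-ion carries a total charge of +2, so each complex ion is 2−.
Ligand charges: 2×hydroxo (-1 each), 1×azido (-1 each), 1×glycinato (-1 each), 1×chloro (-1 each); total -5. So Mn + (-5) = 2−, giving Mn = +3.
Ligands are named alphabetically: azido before chloro before glycinato before hydroxo.
The complex ion is anionic, so manganese takes the -ate form manganate(III).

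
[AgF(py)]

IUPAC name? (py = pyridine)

There is no counter-ion, so the complex is neutral overall.
Ligand charges: 1×pyridine (neutral), 1×fluoro (-1 each); total -1. So Ag + (-1) = 0, giving Ag = +1.
Ligands are named alphabetically: fluoro before pyridine.

fluoro(pyridine)silver(I)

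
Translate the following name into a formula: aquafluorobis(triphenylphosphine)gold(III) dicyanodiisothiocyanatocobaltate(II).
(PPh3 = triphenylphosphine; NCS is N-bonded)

[AuF(H2O)(PPh3)2][Co(CN)2(NCS)2]

Cation [Au…]: ligand charges -1, Au(III) ⇒ ion charge 2+.
Anion [Co…]: ligand charges -4, Co(II) ⇒ ion charge 2−.
One 2+ cation balances one 2− anion.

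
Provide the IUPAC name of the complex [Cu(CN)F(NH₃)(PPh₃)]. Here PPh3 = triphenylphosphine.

amminecyanofluoro(triphenylphosphine)copper(II)

There is no counter-ion, so the complex is neutral overall.
Ligand charges: 1×triphenylphosphine (neutral), 1×cyano (-1 each), 1×ammine (neutral), 1×fluoro (-1 each); total -2. So Cu + (-2) = 0, giving Cu = +2.
Ligands are named alphabetically: ammine before cyano before fluoro before triphenylphosphine.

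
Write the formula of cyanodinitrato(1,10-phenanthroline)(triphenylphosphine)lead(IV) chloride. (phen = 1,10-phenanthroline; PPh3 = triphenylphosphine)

[Pb(CN)(NO3)2(phen)(PPh3)]Cl

Ligands: 1 1,10-phenanthroline (phen, neutral), 1 cyano (CN, -1), 1 triphenylphosphine (PPh3, neutral), 2 nitrato (NO3, -1). Ligand charge sum = -3.
Charge balance with chloride (-1) requires 1 complex ion per 1 chloride.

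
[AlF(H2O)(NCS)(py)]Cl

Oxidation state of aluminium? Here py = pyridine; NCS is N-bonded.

1 chloride outside the brackets (-1 each) → the complex ion is 1+.
Ligand charges: 1×F = -1; 1×py neutral; 1×H2O neutral; 1×NCS = -1; sum -2.
Al + (-2) = 1+ ⇒ Al is +3.

+3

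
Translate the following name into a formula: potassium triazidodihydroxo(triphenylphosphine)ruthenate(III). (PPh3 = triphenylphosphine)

K2[Ru(N3)3(OH)2(PPh3)]

Ligands: 3 azido (N3, -1), 1 triphenylphosphine (PPh3, neutral), 2 hydroxo (OH, -1). Ligand charge sum = -5.
With Ru in oxidation state +3, the complex ion is [Ru...]^2−.
Charge balance with potassium (+1) requires 1 complex ion per 2 potassium.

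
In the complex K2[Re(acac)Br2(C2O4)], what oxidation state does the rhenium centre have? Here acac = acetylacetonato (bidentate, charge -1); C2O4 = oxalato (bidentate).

+3

2 potassium outside the brackets (+1 each) → the complex ion is 2−.
Ligand charges: 1×acac = -1; 1×C2O4 = -2; 2×Br = -2; sum -5.
Re + (-5) = 2− ⇒ Re is +3.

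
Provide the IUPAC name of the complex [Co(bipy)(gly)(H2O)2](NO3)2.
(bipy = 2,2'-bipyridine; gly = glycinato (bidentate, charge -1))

The 2 nitrate counter-ions carry a total charge of -2, so each complex ion is 2+.
Ligand charges: 1×2,2'-bipyridine (neutral), 2×aqua (neutral), 1×glycinato (-1 each); total -1. So Co + (-1) = 2+, giving Co = +3.
Ligands are named alphabetically: aqua before bipyridine before glycinato.

diaqua(2,2'-bipyridine)(glycinato)cobalt(III) nitrate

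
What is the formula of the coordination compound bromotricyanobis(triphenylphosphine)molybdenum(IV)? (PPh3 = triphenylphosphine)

[MoBr(CN)3(PPh3)2]

Ligands: 2 triphenylphosphine (PPh3, neutral), 1 bromo (Br, -1), 3 cyano (CN, -1). Ligand charge sum = -4.
With Mo in oxidation state +4, the complex ion is [Mo...].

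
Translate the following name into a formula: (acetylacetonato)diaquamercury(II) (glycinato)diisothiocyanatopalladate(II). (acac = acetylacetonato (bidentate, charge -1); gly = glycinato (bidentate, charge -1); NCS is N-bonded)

[Hg(acac)(H2O)2][Pd(gly)(NCS)2]

Cation [Hg…]: ligand charges -1, Hg(II) ⇒ ion charge 1+.
Anion [Pd…]: ligand charges -3, Pd(II) ⇒ ion charge 1−.
One 1+ cation balances one 1− anion.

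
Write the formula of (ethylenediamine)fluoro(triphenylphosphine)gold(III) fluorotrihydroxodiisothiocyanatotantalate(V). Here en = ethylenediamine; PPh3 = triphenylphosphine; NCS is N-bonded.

[Au(en)F(PPh3)][TaF(NCS)2(OH)3]2

Cation [Au…]: ligand charges -1, Au(III) ⇒ ion charge 2+.
Anion [Ta…]: ligand charges -6, Ta(V) ⇒ ion charge 1−.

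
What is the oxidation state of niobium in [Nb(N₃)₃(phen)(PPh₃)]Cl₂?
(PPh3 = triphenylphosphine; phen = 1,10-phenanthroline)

2 chloride outside the brackets (-1 each) → the complex ion is 2+.
Ligand charges: 1×PPh3 neutral; 1×phen neutral; 3×N3 = -3; sum -3.
Nb + (-3) = 2+ ⇒ Nb is +5.

+5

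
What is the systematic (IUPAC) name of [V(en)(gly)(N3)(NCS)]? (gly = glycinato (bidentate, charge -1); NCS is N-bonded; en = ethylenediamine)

There is no counter-ion, so the complex is neutral overall.
Ligand charges: 1×glycinato (-1 each), 1×isothiocyanato (-1 each), 1×ethylenediamine (neutral), 1×azido (-1 each); total -3. So V + (-3) = 0, giving V = +3.
Ligands are named alphabetically: azido before ethylenediamine before glycinato before isothiocyanato.

azido(ethylenediamine)(glycinato)isothiocyanatovanadium(III)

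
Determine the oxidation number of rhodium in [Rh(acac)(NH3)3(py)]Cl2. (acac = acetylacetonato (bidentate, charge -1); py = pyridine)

2 chloride outside the brackets (-1 each) → the complex ion is 2+.
Ligand charges: 1×acac = -1; 3×NH3 neutral; 1×py neutral; sum -1.
Rh + (-1) = 2+ ⇒ Rh is +3.

+3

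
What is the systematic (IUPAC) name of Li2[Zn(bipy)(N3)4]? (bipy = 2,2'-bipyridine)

The 2 lithium counter-ions carry a total charge of +2, so each complex ion is 2−.
Ligand charges: 4×azido (-1 each), 1×2,2'-bipyridine (neutral); total -4. So Zn + (-4) = 2−, giving Zn = +2.
The complex ion is anionic, so zinc takes the -ate form zincate(II).

lithium tetraazido(2,2'-bipyridine)zincate(II)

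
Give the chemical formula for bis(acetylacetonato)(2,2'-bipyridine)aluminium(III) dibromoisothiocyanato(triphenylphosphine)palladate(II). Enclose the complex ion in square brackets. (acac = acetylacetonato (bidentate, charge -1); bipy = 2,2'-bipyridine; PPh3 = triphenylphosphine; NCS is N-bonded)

[Al(acac)2(bipy)][PdBr2(NCS)(PPh3)]

Cation [Al…]: ligand charges -2, Al(III) ⇒ ion charge 1+.
Anion [Pd…]: ligand charges -3, Pd(II) ⇒ ion charge 1−.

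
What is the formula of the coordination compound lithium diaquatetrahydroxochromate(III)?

Li[Cr(H2O)2(OH)4]

Ligands: 2 aqua (H2O, neutral), 4 hydroxo (OH, -1). Ligand charge sum = -4.
With Cr in oxidation state +3, the complex ion is [Cr...]^1−.
Charge balance with lithium (+1) requires 1 complex ion per 1 lithium.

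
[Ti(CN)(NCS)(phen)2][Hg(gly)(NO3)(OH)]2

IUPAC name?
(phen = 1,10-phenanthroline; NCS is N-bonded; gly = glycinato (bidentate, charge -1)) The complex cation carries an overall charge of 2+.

cyanoisothiocyanatobis(1,10-phenanthroline)titanium(IV) (glycinato)hydroxonitratomercurate(II)

The complex cation is given as 2+; its ligand charges sum to -2, so Ti = +4.
With 2 anions per cation, each anion must be 2/2 = 1−.
Anion: ligand charges sum to -3; for the ion to be 1−, Hg = +2.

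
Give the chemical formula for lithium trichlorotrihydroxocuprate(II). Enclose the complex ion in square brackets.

Ligands: 3 chloro (Cl, -1), 3 hydroxo (OH, -1). Ligand charge sum = -6.
With Cu in oxidation state +2, the complex ion is [Cu...]^4−.
Charge balance with lithium (+1) requires 1 complex ion per 4 lithium.

Li4[CuCl3(OH)3]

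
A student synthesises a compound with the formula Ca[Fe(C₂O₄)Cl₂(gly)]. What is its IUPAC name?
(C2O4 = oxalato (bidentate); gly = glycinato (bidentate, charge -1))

calcium dichloro(glycinato)oxalatoferrate(III)

The 1 calcium counter-ion carries a total charge of +2, so each complex ion is 2−.
Ligand charges: 2×chloro (-1 each), 1×oxalato (-2 each), 1×glycinato (-1 each); total -5. So Fe + (-5) = 2−, giving Fe = +3.
The complex ion is anionic, so iron takes the -ate form ferrate(III).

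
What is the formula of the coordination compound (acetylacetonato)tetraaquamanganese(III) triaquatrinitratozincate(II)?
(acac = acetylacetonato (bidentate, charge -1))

[Mn(acac)(H2O)4][Zn(H2O)3(NO3)3]2

Cation [Mn…]: ligand charges -1, Mn(III) ⇒ ion charge 2+.
Anion [Zn…]: ligand charges -3, Zn(II) ⇒ ion charge 1−.
One 2+ cation requires 2 of the 1− anion.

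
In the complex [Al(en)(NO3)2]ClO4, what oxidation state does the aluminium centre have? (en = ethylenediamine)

1 perchlorate outside the brackets (-1 each) → the complex ion is 1+.
Ligand charges: 2×NO3 = -2; 1×en neutral; sum -2.
Al + (-2) = 1+ ⇒ Al is +3.

+3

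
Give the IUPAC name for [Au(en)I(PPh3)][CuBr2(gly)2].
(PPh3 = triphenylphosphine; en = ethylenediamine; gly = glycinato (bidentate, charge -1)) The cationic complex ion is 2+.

(ethylenediamine)iodo(triphenylphosphine)gold(III) dibromobis(glycinato)cuprate(II)

Both ions are complex: the cation is named first with the plain metal name, the anion second with the -ate form; each ion's ligands are alphabetised independently.
The complex cation is given as 2+; its ligand charges sum to -1, so Au = +3.
A 1:1 salt means the anion carries the equal and opposite charge, 2−.
Anion: ligand charges sum to -4; for the ion to be 2−, Cu = +2.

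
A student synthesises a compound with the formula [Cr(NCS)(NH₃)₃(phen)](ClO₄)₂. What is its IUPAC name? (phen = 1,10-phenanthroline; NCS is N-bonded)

The 2 perchlorate counter-ions carry a total charge of -2, so each complex ion is 2+.
Ligand charges: 1×1,10-phenanthroline (neutral), 3×ammine (neutral), 1×isothiocyanato (-1 each); total -1. So Cr + (-1) = 2+, giving Cr = +3.
Ligands are named alphabetically: ammine before isothiocyanato before phenanthroline.

triammineisothiocyanato(1,10-phenanthroline)chromium(III) perchlorate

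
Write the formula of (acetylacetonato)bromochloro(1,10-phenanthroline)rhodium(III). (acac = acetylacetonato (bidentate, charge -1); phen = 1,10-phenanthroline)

[Rh(acac)BrCl(phen)]

Ligands: 1 bromo (Br, -1), 1 acetylacetonato (acac, -1), 1 1,10-phenanthroline (phen, neutral), 1 chloro (Cl, -1). Ligand charge sum = -3.
With Rh in oxidation state +3, the complex ion is [Rh...].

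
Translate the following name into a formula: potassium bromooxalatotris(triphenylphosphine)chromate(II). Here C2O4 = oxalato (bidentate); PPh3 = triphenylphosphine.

K[CrBr(C2O4)(PPh3)3]

Ligands: 1 oxalato (C2O4, -2), 1 bromo (Br, -1), 3 triphenylphosphine (PPh3, neutral). Ligand charge sum = -3.
With Cr in oxidation state +2, the complex ion is [Cr...]^1−.
Charge balance with potassium (+1) requires 1 complex ion per 1 potassium.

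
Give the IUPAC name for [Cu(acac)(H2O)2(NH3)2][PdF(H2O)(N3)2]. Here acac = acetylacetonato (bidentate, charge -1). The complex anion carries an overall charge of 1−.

Both ions are complex: the cation is named first with the plain metal name, the anion second with the -ate form; each ion's ligands are alphabetised independently.
The complex anion is given as 1−; its ligand charges sum to -3, so Pd = +2.
A 1:1 salt means the cation carries the equal and opposite charge, 1+.
Cation: ligand charges sum to -1; for the ion to be 1+, Cu = +2.

(acetylacetonato)diamminediaquacopper(II) aquadiazidofluoropalladate(II)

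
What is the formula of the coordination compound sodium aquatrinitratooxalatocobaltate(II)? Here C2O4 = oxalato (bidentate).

Na3[Co(C2O4)(H2O)(NO3)3]

Ligands: 1 oxalato (C2O4, -2), 1 aqua (H2O, neutral), 3 nitrato (NO3, -1). Ligand charge sum = -5.
With Co in oxidation state +2, the complex ion is [Co...]^3−.
Charge balance with sodium (+1) requires 1 complex ion per 3 sodium.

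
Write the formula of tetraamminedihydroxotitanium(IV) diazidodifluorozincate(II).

[Ti(NH3)4(OH)2][ZnF2(N3)2]

Cation [Ti…]: ligand charges -2, Ti(IV) ⇒ ion charge 2+.
Anion [Zn…]: ligand charges -4, Zn(II) ⇒ ion charge 2−.
One 2+ cation balances one 2− anion.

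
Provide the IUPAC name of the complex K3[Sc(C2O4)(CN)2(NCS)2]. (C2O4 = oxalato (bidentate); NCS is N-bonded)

potassium dicyanodiisothiocyanatooxalatoscandate(III)

The 3 potassium counter-ions carry a total charge of +3, so each complex ion is 3−.
Ligand charges: 2×cyano (-1 each), 1×oxalato (-2 each), 2×isothiocyanato (-1 each); total -6. So Sc + (-6) = 3−, giving Sc = +3.
Ligands are named alphabetically: cyano before isothiocyanato before oxalato.
The complex ion is anionic, so scandium takes the -ate form scandate(III).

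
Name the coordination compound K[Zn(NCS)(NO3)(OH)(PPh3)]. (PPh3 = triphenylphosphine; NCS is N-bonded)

potassium hydroxoisothiocyanatonitrato(triphenylphosphine)zincate(II)

The 1 potassium counter-ion carries a total charge of +1, so each complex ion is 1−.
Ligand charges: 1×hydroxo (-1 each), 1×triphenylphosphine (neutral), 1×nitrato (-1 each), 1×isothiocyanato (-1 each); total -3. So Zn + (-3) = 1−, giving Zn = +2.
The complex ion is anionic, so zinc takes the -ate form zincate(II).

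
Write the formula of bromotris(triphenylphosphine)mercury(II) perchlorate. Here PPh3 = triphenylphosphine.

[HgBr(PPh3)3]ClO4

Ligands: 3 triphenylphosphine (PPh3, neutral), 1 bromo (Br, -1). Ligand charge sum = -1.
With Hg in oxidation state +2, the complex ion is [Hg...]^1+.
Charge balance with perchlorate (-1) requires 1 complex ion per 1 perchlorate.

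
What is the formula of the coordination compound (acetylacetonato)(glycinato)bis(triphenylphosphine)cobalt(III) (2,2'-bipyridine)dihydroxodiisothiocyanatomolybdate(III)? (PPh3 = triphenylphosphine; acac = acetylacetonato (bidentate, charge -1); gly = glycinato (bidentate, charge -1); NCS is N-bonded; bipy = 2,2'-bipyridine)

[Co(acac)(gly)(PPh3)2][Mo(bipy)(NCS)2(OH)2]

Cation [Co…]: ligand charges -2, Co(III) ⇒ ion charge 1+.
Anion [Mo…]: ligand charges -4, Mo(III) ⇒ ion charge 1−.
One 1+ cation balances one 1− anion.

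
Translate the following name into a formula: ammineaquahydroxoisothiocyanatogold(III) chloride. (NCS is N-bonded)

Ligands: 1 ammine (NH3, neutral), 1 aqua (H2O, neutral), 1 isothiocyanato (NCS, -1), 1 hydroxo (OH, -1). Ligand charge sum = -2.
With Au in oxidation state +3, the complex ion is [Au...]^1+.
Charge balance with chloride (-1) requires 1 complex ion per 1 chloride.

[Au(H2O)(NCS)(NH3)(OH)]Cl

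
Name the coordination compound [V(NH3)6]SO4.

The 1 sulfate counter-ion carries a total charge of -2, so each complex ion is 2+.
Ligand charges: 6×ammine (neutral); total 0. So V + (0) = 2+, giving V = +2.

hexaamminevanadium(II) sulfate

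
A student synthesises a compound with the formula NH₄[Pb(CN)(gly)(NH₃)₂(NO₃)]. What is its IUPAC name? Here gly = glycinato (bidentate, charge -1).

ammonium diamminecyano(glycinato)nitratoplumbate(II)

The 1 ammonium counter-ion carries a total charge of +1, so each complex ion is 1−.
Ligand charges: 1×nitrato (-1 each), 2×ammine (neutral), 1×cyano (-1 each), 1×glycinato (-1 each); total -3. So Pb + (-3) = 1−, giving Pb = +2.
Ligands are named alphabetically: ammine before cyano before glycinato before nitrato.
The complex ion is anionic, so lead takes the -ate form plumbate(II).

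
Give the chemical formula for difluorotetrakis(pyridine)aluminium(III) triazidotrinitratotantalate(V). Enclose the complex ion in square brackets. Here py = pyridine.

Cation [Al…]: ligand charges -2, Al(III) ⇒ ion charge 1+.
Anion [Ta…]: ligand charges -6, Ta(V) ⇒ ion charge 1−.

[AlF2(py)4][Ta(N3)3(NO3)3]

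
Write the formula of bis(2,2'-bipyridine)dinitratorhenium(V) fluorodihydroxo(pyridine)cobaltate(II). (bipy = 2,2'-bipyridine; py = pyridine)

Cation [Re…]: ligand charges -2, Re(V) ⇒ ion charge 3+.
Anion [Co…]: ligand charges -3, Co(II) ⇒ ion charge 1−.
One 3+ cation requires 3 of the 1− anion.

[Re(bipy)2(NO3)2][CoF(OH)2(py)]3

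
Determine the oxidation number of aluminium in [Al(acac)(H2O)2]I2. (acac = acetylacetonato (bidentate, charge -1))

2 iodide outside the brackets (-1 each) → the complex ion is 2+.
Ligand charges: 1×acac = -1; 2×H2O neutral; sum -1.
Al + (-1) = 2+ ⇒ Al is +3.

+3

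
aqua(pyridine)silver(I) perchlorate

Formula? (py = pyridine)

[Ag(H2O)(py)]ClO4

Ligands: 1 pyridine (py, neutral), 1 aqua (H2O, neutral). Ligand charge sum = 0.
With Ag in oxidation state +1, the complex ion is [Ag...]^1+.
Charge balance with perchlorate (-1) requires 1 complex ion per 1 perchlorate.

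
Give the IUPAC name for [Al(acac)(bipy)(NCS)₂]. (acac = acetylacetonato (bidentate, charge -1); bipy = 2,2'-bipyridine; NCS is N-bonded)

(acetylacetonato)(2,2'-bipyridine)diisothiocyanatoaluminium(III)

There is no counter-ion, so the complex is neutral overall.
Ligand charges: 1×acetylacetonato (-1 each), 1×2,2'-bipyridine (neutral), 2×isothiocyanato (-1 each); total -3. So Al + (-3) = 0, giving Al = +3.
Ligands are named alphabetically: acetylacetonato before bipyridine before isothiocyanato.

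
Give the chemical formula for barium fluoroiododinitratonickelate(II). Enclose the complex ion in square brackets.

Ba[NiFI(NO3)2]

Ligands: 2 nitrato (NO3, -1), 1 iodo (I, -1), 1 fluoro (F, -1). Ligand charge sum = -4.
With Ni in oxidation state +2, the complex ion is [Ni...]^2−.
Charge balance with barium (+2) requires 1 complex ion per 1 barium.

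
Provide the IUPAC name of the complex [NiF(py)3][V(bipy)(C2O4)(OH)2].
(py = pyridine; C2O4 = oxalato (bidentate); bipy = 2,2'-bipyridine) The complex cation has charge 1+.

fluorotris(pyridine)nickel(II) (2,2'-bipyridine)dihydroxooxalatovanadate(III)

Both ions are complex: the cation is named first with the plain metal name, the anion second with the -ate form; each ion's ligands are alphabetised independently.
The complex cation is given as 1+; its ligand charges sum to -1, so Ni = +2.
A 1:1 salt means the anion carries the equal and opposite charge, 1−.
Anion: ligand charges sum to -4; for the ion to be 1−, V = +3.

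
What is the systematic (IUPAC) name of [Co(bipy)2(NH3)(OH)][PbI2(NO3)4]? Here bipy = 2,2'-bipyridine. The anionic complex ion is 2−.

The complex anion is given as 2−; its ligand charges sum to -6, so Pb = +4.
A 1:1 salt means the cation carries the equal and opposite charge, 2+.
Cation: ligand charges sum to -1; for the ion to be 2+, Co = +3.

amminebis(2,2'-bipyridine)hydroxocobalt(III) diiodotetranitratoplumbate(IV)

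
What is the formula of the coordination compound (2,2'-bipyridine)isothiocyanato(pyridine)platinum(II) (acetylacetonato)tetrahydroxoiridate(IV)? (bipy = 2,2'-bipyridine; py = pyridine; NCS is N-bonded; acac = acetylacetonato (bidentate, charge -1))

[Pt(bipy)(NCS)(py)][Ir(acac)(OH)4]

Cation [Pt…]: ligand charges -1, Pt(II) ⇒ ion charge 1+.
Anion [Ir…]: ligand charges -5, Ir(IV) ⇒ ion charge 1−.
One 1+ cation balances one 1− anion.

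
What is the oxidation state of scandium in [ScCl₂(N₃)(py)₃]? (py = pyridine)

No counter-ion: the bracketed complex is neutral.
Ligand charges: 1×N3 = -1; 3×py neutral; 2×Cl = -2; sum -3.
Sc + (-3) = 0 ⇒ Sc is +3.

+3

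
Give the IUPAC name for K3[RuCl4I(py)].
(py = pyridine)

potassium tetrachloroiodo(pyridine)ruthenate(II)

The 3 potassium counter-ions carry a total charge of +3, so each complex ion is 3−.
Ligand charges: 1×pyridine (neutral), 4×chloro (-1 each), 1×iodo (-1 each); total -5. So Ru + (-5) = 3−, giving Ru = +2.
Ligands are named alphabetically: chloro before iodo before pyridine.
The complex ion is anionic, so ruthenium takes the -ate form ruthenate(II).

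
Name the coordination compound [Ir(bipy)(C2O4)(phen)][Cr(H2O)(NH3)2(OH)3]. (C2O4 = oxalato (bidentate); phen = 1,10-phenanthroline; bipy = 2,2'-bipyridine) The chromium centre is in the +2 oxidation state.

(2,2'-bipyridine)oxalato(1,10-phenanthroline)iridium(III) diammineaquatrihydroxochromate(II)

Both ions are complex: the cation is named first with the plain metal name, the anion second with the -ate form; each ion's ligands are alphabetised independently.
Cr is given as +2; the anion's ligand charges sum to -3, so the complex anion is 1−.
A 1:1 salt means the cation carries the equal and opposite charge, 1+.
Cation: ligand charges sum to -2; for the ion to be 1+, Ir = +3.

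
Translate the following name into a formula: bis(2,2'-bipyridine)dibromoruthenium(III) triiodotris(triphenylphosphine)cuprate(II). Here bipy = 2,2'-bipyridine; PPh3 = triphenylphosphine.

[Ru(bipy)2Br2][CuI3(PPh3)3]

Cation [Ru…]: ligand charges -2, Ru(III) ⇒ ion charge 1+.
Anion [Cu…]: ligand charges -3, Cu(II) ⇒ ion charge 1−.
One 1+ cation balances one 1− anion.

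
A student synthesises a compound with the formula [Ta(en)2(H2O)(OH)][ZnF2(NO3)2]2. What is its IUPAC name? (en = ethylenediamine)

Both ions are complex: the cation is named first with the plain metal name, the anion second with the -ate form; each ion's ligands are alphabetised independently.
Zinc is always +2 in its complexes; the anion's ligand charges sum to -4, so the complex anion is 2−.
With 2 anions per cation, the cation must be 2×2 = 4+.
Cation: ligand charges sum to -1; for the ion to be 4+, Ta = +5.

aquabis(ethylenediamine)hydroxotantalum(V) difluorodinitratozincate(II)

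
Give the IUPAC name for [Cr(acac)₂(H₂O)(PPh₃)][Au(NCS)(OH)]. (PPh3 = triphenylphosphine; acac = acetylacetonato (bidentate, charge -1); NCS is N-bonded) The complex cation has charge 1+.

bis(acetylacetonato)aqua(triphenylphosphine)chromium(III) hydroxoisothiocyanatoaurate(I)

Both ions are complex: the cation is named first with the plain metal name, the anion second with the -ate form; each ion's ligands are alphabetised independently.
The complex cation is given as 1+; its ligand charges sum to -2, so Cr = +3.
A 1:1 salt means the anion carries the equal and opposite charge, 1−.
Anion: ligand charges sum to -2; for the ion to be 1−, Au = +1.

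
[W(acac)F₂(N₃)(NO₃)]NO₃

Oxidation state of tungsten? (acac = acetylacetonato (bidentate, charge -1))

+6

1 nitrate outside the brackets (-1 each) → the complex ion is 1+.
Ligand charges: 1×N3 = -1; 1×acac = -1; 2×F = -2; 1×NO3 = -1; sum -5.
W + (-5) = 1+ ⇒ W is +6.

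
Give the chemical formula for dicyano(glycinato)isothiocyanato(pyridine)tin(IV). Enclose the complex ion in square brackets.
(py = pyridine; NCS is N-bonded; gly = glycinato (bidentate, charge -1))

Ligands: 1 pyridine (py, neutral), 1 isothiocyanato (NCS, -1), 1 glycinato (gly, -1), 2 cyano (CN, -1). Ligand charge sum = -4.
With Sn in oxidation state +4, the complex ion is [Sn...].

[Sn(CN)2(gly)(NCS)(py)]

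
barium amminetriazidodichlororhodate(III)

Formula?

Ba[RhCl2(N3)3(NH3)]

Ligands: 3 azido (N3, -1), 2 chloro (Cl, -1), 1 ammine (NH3, neutral). Ligand charge sum = -5.
Charge balance with barium (+2) requires 1 complex ion per 1 barium.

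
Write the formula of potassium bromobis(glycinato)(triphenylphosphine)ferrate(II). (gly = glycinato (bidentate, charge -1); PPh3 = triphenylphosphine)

Ligands: 1 bromo (Br, -1), 2 glycinato (gly, -1), 1 triphenylphosphine (PPh3, neutral). Ligand charge sum = -3.
With Fe in oxidation state +2, the complex ion is [Fe...]^1−.
Charge balance with potassium (+1) requires 1 complex ion per 1 potassium.

K[FeBr(gly)2(PPh3)]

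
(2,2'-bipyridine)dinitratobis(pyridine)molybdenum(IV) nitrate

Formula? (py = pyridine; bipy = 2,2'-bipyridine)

[Mo(bipy)(NO3)2(py)2](NO3)2

Ligands: 2 nitrato (NO3, -1), 2 pyridine (py, neutral), 1 2,2'-bipyridine (bipy, neutral). Ligand charge sum = -2.
With Mo in oxidation state +4, the complex ion is [Mo...]^2+.
Charge balance with nitrate (-1) requires 1 complex ion per 2 nitrate.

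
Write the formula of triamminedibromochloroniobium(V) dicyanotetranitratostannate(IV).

[NbBr2Cl(NH3)3][Sn(CN)2(NO3)4]

Cation [Nb…]: ligand charges -3, Nb(V) ⇒ ion charge 2+.
Anion [Sn…]: ligand charges -6, Sn(IV) ⇒ ion charge 2−.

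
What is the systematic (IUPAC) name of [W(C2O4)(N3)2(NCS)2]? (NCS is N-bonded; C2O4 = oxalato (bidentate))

diazidodiisothiocyanatooxalatotungsten(VI)

There is no counter-ion, so the complex is neutral overall.
Ligand charges: 2×isothiocyanato (-1 each), 1×oxalato (-2 each), 2×azido (-1 each); total -6. So W + (-6) = 0, giving W = +6.
Ligands are named alphabetically: azido before isothiocyanato before oxalato.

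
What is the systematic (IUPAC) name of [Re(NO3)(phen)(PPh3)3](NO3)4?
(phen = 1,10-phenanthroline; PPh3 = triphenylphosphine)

The 4 nitrate counter-ions carry a total charge of -4, so each complex ion is 4+.
Ligand charges: 1×1,10-phenanthroline (neutral), 1×nitrato (-1 each), 3×triphenylphosphine (neutral); total -1. So Re + (-1) = 4+, giving Re = +5.
Ligands are named alphabetically: nitrato before phenanthroline before triphenylphosphine.

nitrato(1,10-phenanthroline)tris(triphenylphosphine)rhenium(V) nitrate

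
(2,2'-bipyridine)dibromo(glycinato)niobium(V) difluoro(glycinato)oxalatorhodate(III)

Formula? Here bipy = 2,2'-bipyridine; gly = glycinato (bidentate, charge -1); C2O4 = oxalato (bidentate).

[Nb(bipy)Br2(gly)][Rh(C2O4)F2(gly)]

Cation [Nb…]: ligand charges -3, Nb(V) ⇒ ion charge 2+.
Anion [Rh…]: ligand charges -5, Rh(III) ⇒ ion charge 2−.
One 2+ cation balances one 2− anion.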